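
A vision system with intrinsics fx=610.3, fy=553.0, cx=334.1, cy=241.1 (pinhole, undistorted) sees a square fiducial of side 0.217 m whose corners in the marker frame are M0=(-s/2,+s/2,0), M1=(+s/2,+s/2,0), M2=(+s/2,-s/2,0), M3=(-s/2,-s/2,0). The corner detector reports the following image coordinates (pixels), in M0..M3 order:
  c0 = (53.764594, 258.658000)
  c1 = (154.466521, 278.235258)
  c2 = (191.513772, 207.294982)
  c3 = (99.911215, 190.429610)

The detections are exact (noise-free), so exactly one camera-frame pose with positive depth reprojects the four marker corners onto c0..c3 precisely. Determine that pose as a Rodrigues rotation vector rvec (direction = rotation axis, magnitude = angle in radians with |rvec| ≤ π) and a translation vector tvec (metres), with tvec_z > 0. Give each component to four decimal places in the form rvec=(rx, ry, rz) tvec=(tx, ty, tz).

rvec=(-0.6580, 0.0084, 0.2194) tvec=(-0.4482, -0.0219, 1.3122)

Intrinsics K: fx=610.3, fy=553.0, cx=334.1, cy=241.1
Marker side s = 0.217 m; corners in marker frame (Z=0):
  M0 = (-0.1085, +0.1085, 0)
  M1 = (+0.1085, +0.1085, 0)
  M2 = (+0.1085, -0.1085, 0)
  M3 = (-0.1085, -0.1085, 0)
Detected image corners:
  c0 = (53.764594, 258.658000) px
  c1 = (154.466521, 278.235258) px
  c2 = (191.513772, 207.294982) px
  c3 = (99.911215, 190.429610) px
Planar DLT: solve 8×8 A·h = b for H (H[2,2]=1):
  H  [+434.71003 -249.47487 +125.64908]
  H  [+69.93046 +212.78915 +231.85418]
  H  [-0.05874 -0.46152 +1.00000]
B = K⁻¹H; ‖b₁‖=0.762088, ‖b₂‖=0.762088; λ = 2/(‖b₁‖+‖b₂‖) = 1.312185, sign → tz>0 ⇒ λ=+1.312185
r₁ = λ·B[:,0] = (+0.97685,+0.19954,-0.07708); r₂ = λ·B[:,1] = (-0.20486,+0.76895,-0.60560)
r₃ = r₁×r₂ = (-0.06157,+0.60737,+0.79203); SVD([r₁ r₂ r₃]) → R = UVᵀ:
  R  [+0.97685 -0.20486 -0.06157]
  R  [+0.19954 +0.76895 +0.60737]
  R  [-0.07708 -0.60560 +0.79203]
t = (-0.44818, -0.02194, +1.31218) m
tr R = 2.537829; θ = arccos((tr R − 1)/2) = 0.693655 rad = 39.743°
axis k = ((R−Rᵀ)₃₂, (R−Rᵀ)₁₃, (R−Rᵀ)₂₁) / (2 sinθ) = (-0.948595, +0.012133, +0.316260)
rvec = θ·k = (-0.657997, +0.008416, +0.219375)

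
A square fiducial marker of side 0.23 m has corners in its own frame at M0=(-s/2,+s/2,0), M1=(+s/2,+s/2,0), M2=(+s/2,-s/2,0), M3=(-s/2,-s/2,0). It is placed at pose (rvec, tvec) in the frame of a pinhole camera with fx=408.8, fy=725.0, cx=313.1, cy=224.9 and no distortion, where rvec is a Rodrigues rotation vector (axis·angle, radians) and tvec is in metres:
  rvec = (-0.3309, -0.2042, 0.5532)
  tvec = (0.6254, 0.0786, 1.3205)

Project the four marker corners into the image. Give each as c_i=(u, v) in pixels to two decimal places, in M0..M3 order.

Intrinsics K: fx=408.8, fy=725.0, cx=313.1, cy=224.9
Marker side s = 0.23 m; corners in marker frame (Z=0):
  M0 = (-0.1150, +0.1150, 0)
  M1 = (+0.1150, +0.1150, 0)
  M2 = (+0.1150, -0.1150, 0)
  M3 = (-0.1150, -0.1150, 0)
rvec = (-0.3309, -0.2042, 0.5532), |rvec| = θ = 0.67618 rad = 38.742°
Rodrigues: sinθ=0.62582, 1−cosθ=0.22003; R = I + sinθ·[k]× + (1−cosθ)·[k]×²:
    [+0.83266 -0.47948 -0.27708]
    [+0.54451 +0.80003 +0.25189]
    [+0.10090 -0.36062 +0.92724]
t = (0.6254, 0.0786, 1.3205) m
M0: Pc = R·M0+t = (+0.47450, +0.10798, +1.26743); u = 408.8·(+0.47450)/1.26743 + 313.1 = 466.1481, v = 725.0·(+0.10798)/1.26743 + 224.9 = 286.6700
M1: Pc = R·M1+t = (+0.66602, +0.23322, +1.29063); u = 408.8·(+0.66602)/1.29063 + 313.1 = 524.0564, v = 725.0·(+0.23322)/1.29063 + 224.9 = 355.9107
M2: Pc = R·M2+t = (+0.77630, +0.04922, +1.37357); u = 408.8·(+0.77630)/1.37357 + 313.1 = 544.1395, v = 725.0·(+0.04922)/1.37357 + 224.9 = 250.8768
M3: Pc = R·M3+t = (+0.58478, -0.07602, +1.35037); u = 408.8·(+0.58478)/1.35037 + 313.1 = 490.1331, v = 725.0·(-0.07602)/1.35037 + 224.9 = 184.0839

c0=(466.15, 286.67) c1=(524.06, 355.91) c2=(544.14, 250.88) c3=(490.13, 184.08)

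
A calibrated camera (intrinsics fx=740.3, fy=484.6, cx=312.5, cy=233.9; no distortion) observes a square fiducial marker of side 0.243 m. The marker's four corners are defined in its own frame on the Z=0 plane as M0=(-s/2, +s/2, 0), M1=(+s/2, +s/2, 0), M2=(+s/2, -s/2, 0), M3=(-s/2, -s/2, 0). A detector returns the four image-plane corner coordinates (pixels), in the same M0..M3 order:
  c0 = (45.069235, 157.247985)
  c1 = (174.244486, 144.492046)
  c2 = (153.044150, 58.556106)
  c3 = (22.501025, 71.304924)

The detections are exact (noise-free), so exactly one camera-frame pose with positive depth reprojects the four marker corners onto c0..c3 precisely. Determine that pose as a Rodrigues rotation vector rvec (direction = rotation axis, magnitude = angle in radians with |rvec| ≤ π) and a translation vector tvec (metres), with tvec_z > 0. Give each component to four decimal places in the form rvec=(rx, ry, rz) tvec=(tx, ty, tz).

Intrinsics K: fx=740.3, fy=484.6, cx=312.5, cy=233.9
Marker side s = 0.243 m; corners in marker frame (Z=0):
  M0 = (-0.1215, +0.1215, 0)
  M1 = (+0.1215, +0.1215, 0)
  M2 = (+0.1215, -0.1215, 0)
  M3 = (-0.1215, -0.1215, 0)
Detected image corners:
  c0 = (45.069235, 157.247985) px
  c1 = (174.244486, 144.492046) px
  c2 = (153.044150, 58.556106) px
  c3 = (22.501025, 71.304924) px
Planar DLT: solve 8×8 A·h = b for H (H[2,2]=1):
  H  [+535.03782 +94.22561 +98.82300]
  H  [-51.76599 +358.21757 +108.11564]
  H  [+0.00661 +0.04223 +1.00000]
B = K⁻¹H; ‖b₁‖=0.728328, ‖b₂‖=0.728328; λ = 2/(‖b₁‖+‖b₂‖) = 1.373007, sign → tz>0 ⇒ λ=+1.373007
r₁ = λ·B[:,0] = (+0.98849,-0.15105,+0.00907); r₂ = λ·B[:,1] = (+0.15028,+0.98694,+0.05799)
r₃ = r₁×r₂ = (-0.01771,-0.05596,+0.99828); SVD([r₁ r₂ r₃]) → R = UVᵀ:
  R  [+0.98848 +0.15028 -0.01771]
  R  [-0.15105 +0.98694 -0.05596]
  R  [+0.00907 +0.05799 +0.99828]
t = (-0.39630, -0.35638, +1.37301) m
tr R = 2.973703; θ = arccos((tr R − 1)/2) = 0.162343 rad = 9.302°
axis k = ((R−Rᵀ)₃₂, (R−Rᵀ)₁₃, (R−Rᵀ)₂₁) / (2 sinθ) = (+0.352484, -0.082862, -0.932142)
rvec = θ·k = (+0.057223, -0.013452, -0.151326)

rvec=(0.0572, -0.0135, -0.1513) tvec=(-0.3963, -0.3564, 1.3730)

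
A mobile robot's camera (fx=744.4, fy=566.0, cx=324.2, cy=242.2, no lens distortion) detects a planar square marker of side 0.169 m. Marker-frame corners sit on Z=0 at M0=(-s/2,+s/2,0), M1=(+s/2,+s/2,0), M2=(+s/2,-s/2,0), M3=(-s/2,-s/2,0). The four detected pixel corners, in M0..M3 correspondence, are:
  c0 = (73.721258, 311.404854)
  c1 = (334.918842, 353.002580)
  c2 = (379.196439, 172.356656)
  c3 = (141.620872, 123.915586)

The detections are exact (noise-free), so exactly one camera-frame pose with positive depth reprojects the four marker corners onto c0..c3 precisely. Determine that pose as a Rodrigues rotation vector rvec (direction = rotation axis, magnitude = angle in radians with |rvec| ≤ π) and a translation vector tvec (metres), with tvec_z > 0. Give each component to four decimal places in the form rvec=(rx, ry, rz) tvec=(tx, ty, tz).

rvec=(-0.2237, -0.1957, 0.2161) tvec=(-0.0579, -0.0045, 0.4946)

Intrinsics K: fx=744.4, fy=566.0, cx=324.2, cy=242.2
Marker side s = 0.169 m; corners in marker frame (Z=0):
  M0 = (-0.0845, +0.0845, 0)
  M1 = (+0.0845, +0.0845, 0)
  M2 = (+0.0845, -0.0845, 0)
  M3 = (-0.0845, -0.0845, 0)
Detected image corners:
  c0 = (73.721258, 311.404854) px
  c1 = (334.918842, 353.002580) px
  c2 = (379.196439, 172.356656) px
  c3 = (141.620872, 123.915586) px
Planar DLT: solve 8×8 A·h = b for H (H[2,2]=1):
  H  [+1551.44467 -442.43348 +237.07831]
  H  [+348.50228 +972.25068 +237.04692]
  H  [+0.33845 -0.48436 +1.00000]
B = K⁻¹H; ‖b₁‖=2.021708, ‖b₂‖=2.021708; λ = 2/(‖b₁‖+‖b₂‖) = 0.494631, sign → tz>0 ⇒ λ=+0.494631
r₁ = λ·B[:,0] = (+0.95798,+0.23292,+0.16741); r₂ = λ·B[:,1] = (-0.18964,+0.95218,-0.23958)
r₃ = r₁×r₂ = (-0.21521,+0.19776,+0.95633); SVD([r₁ r₂ r₃]) → R = UVᵀ:
  R  [+0.95798 -0.18964 -0.21521]
  R  [+0.23292 +0.95218 +0.19776]
  R  [+0.16741 -0.23958 +0.95633]
t = (-0.05789, -0.00450, +0.49463) m
tr R = 2.866488; θ = arccos((tr R − 1)/2) = 0.367457 rad = 21.054°
axis k = ((R−Rᵀ)₃₂, (R−Rᵀ)₁₃, (R−Rᵀ)₂₁) / (2 sinθ) = (-0.608696, -0.532532, +0.588132)
rvec = θ·k = (-0.223669, -0.195683, +0.216113)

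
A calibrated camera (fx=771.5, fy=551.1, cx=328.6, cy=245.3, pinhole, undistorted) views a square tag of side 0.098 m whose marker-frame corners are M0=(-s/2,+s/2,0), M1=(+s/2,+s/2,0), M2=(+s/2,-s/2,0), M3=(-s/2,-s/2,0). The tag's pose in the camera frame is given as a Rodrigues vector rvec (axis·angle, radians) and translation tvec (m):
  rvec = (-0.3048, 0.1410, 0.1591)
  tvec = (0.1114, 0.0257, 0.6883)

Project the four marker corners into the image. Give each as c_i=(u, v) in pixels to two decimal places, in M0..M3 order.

Intrinsics K: fx=771.5, fy=551.1, cx=328.6, cy=245.3
Marker side s = 0.098 m; corners in marker frame (Z=0):
  M0 = (-0.0490, +0.0490, 0)
  M1 = (+0.0490, +0.0490, 0)
  M2 = (+0.0490, -0.0490, 0)
  M3 = (-0.0490, -0.0490, 0)
rvec = (-0.3048, 0.1410, 0.1591), |rvec| = θ = 0.37161 rad = 21.292°
Rodrigues: sinθ=0.36312, 1−cosθ=0.06826; R = I + sinθ·[k]× + (1−cosθ)·[k]×²:
    [+0.97766 -0.17671 +0.11381]
    [+0.13422 +0.94157 +0.30892]
    [-0.16175 -0.28674 +0.94425]
t = (0.1114, 0.0257, 0.6883) m
M0: Pc = R·M0+t = (+0.05484, +0.06526, +0.68218); u = 771.5·(+0.05484)/0.68218 + 328.6 = 390.6163, v = 551.1·(+0.06526)/0.68218 + 245.3 = 298.0208
M1: Pc = R·M1+t = (+0.15065, +0.07841, +0.66632); u = 771.5·(+0.15065)/0.66632 + 328.6 = 503.0258, v = 551.1·(+0.07841)/0.66632 + 245.3 = 310.1540
M2: Pc = R·M2+t = (+0.16796, -0.01386, +0.69442); u = 771.5·(+0.16796)/0.69442 + 328.6 = 515.2065, v = 551.1·(-0.01386)/0.69442 + 245.3 = 234.3006
M3: Pc = R·M3+t = (+0.07215, -0.02701, +0.71028); u = 771.5·(+0.07215)/0.71028 + 328.6 = 406.9725, v = 551.1·(-0.02701)/0.71028 + 245.3 = 224.3402

c0=(390.62, 298.02) c1=(503.03, 310.15) c2=(515.21, 234.30) c3=(406.97, 224.34)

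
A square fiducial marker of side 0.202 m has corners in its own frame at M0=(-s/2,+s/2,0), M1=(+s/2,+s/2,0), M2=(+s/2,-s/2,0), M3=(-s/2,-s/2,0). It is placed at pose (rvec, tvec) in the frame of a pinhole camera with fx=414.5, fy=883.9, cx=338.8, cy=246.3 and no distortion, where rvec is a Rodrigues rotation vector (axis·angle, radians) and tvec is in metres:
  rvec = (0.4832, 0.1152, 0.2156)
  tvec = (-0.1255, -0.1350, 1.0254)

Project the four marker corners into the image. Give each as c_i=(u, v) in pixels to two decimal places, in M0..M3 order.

c0=(246.01, 187.92) c1=(321.15, 226.15) c2=(334.76, 65.54) c3=(252.18, 25.54)

Intrinsics K: fx=414.5, fy=883.9, cx=338.8, cy=246.3
Marker side s = 0.202 m; corners in marker frame (Z=0):
  M0 = (-0.1010, +0.1010, 0)
  M1 = (+0.1010, +0.1010, 0)
  M2 = (+0.1010, -0.1010, 0)
  M3 = (-0.1010, -0.1010, 0)
rvec = (0.4832, 0.1152, 0.2156), |rvec| = θ = 0.54151 rad = 31.026°
Rodrigues: sinθ=0.51543, 1−cosθ=0.14307; R = I + sinθ·[k]× + (1−cosθ)·[k]×²:
    [+0.97085 -0.17806 +0.16048]
    [+0.23238 +0.86340 -0.44781]
    [-0.05882 +0.47205 +0.87961]
t = (-0.1255, -0.1350, 1.0254) m
M0: Pc = R·M0+t = (-0.24154, -0.07127, +1.07902); u = 414.5·(-0.24154)/1.07902 + 338.8 = 246.0138, v = 883.9·(-0.07127)/1.07902 + 246.3 = 187.9209
M1: Pc = R·M1+t = (-0.04543, -0.02433, +1.06714); u = 414.5·(-0.04543)/1.06714 + 338.8 = 321.1546, v = 883.9·(-0.02433)/1.06714 + 246.3 = 226.1508
M2: Pc = R·M2+t = (-0.00946, -0.19873, +0.97178); u = 414.5·(-0.00946)/0.97178 + 338.8 = 334.7646, v = 883.9·(-0.19873)/0.97178 + 246.3 = 65.5383
M3: Pc = R·M3+t = (-0.20557, -0.24567, +0.98366); u = 414.5·(-0.20557)/0.98366 + 338.8 = 252.1755, v = 883.9·(-0.24567)/0.98366 + 246.3 = 25.5428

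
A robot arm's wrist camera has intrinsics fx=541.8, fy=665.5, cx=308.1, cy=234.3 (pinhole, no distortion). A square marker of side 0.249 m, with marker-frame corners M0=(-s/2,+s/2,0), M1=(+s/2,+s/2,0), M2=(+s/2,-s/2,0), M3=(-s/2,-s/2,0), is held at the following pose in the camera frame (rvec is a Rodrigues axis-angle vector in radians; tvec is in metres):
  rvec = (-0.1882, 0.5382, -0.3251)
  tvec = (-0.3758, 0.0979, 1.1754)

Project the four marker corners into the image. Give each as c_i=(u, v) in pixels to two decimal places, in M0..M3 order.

Intrinsics K: fx=541.8, fy=665.5, cx=308.1, cy=234.3
Marker side s = 0.249 m; corners in marker frame (Z=0):
  M0 = (-0.1245, +0.1245, 0)
  M1 = (+0.1245, +0.1245, 0)
  M2 = (+0.1245, -0.1245, 0)
  M3 = (-0.1245, -0.1245, 0)
rvec = (-0.1882, 0.5382, -0.3251), |rvec| = θ = 0.65633 rad = 37.605°
Rodrigues: sinθ=0.61021, 1−cosθ=0.20776; R = I + sinθ·[k]× + (1−cosθ)·[k]×²:
    [+0.80932 +0.25340 +0.52989]
    [-0.35111 +0.93194 +0.09059]
    [-0.47087 -0.25936 +0.84321]
t = (-0.3758, 0.0979, 1.1754) m
M0: Pc = R·M0+t = (-0.44501, +0.25764, +1.20173); u = 541.8·(-0.44501)/1.20173 + 308.1 = 107.4670, v = 665.5·(+0.25764)/1.20173 + 234.3 = 376.9768
M1: Pc = R·M1+t = (-0.24349, +0.17021, +1.08449); u = 541.8·(-0.24349)/1.08449 + 308.1 = 186.4540, v = 665.5·(+0.17021)/1.08449 + 234.3 = 338.7525
M2: Pc = R·M2+t = (-0.30659, -0.06184, +1.14907); u = 541.8·(-0.30659)/1.14907 + 308.1 = 163.5396, v = 665.5·(-0.06184)/1.14907 + 234.3 = 198.4844
M3: Pc = R·M3+t = (-0.50811, +0.02559, +1.26631); u = 541.8·(-0.50811)/1.26631 + 308.1 = 90.7026, v = 665.5·(+0.02559)/1.26631 + 234.3 = 247.7467

c0=(107.47, 376.98) c1=(186.45, 338.75) c2=(163.54, 198.48) c3=(90.70, 247.75)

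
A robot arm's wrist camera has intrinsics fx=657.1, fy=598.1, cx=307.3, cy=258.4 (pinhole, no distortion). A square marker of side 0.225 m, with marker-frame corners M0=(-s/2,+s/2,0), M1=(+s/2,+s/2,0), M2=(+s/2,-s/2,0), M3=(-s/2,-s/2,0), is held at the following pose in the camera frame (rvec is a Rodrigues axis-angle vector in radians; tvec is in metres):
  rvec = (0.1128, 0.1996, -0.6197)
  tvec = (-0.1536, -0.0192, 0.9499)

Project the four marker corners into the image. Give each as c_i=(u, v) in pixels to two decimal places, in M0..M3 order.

Intrinsics K: fx=657.1, fy=598.1, cx=307.3, cy=258.4
Marker side s = 0.225 m; corners in marker frame (Z=0):
  M0 = (-0.1125, +0.1125, 0)
  M1 = (+0.1125, +0.1125, 0)
  M2 = (+0.1125, -0.1125, 0)
  M3 = (-0.1125, -0.1125, 0)
rvec = (0.1128, 0.1996, -0.6197), |rvec| = θ = 0.66075 rad = 37.858°
Rodrigues: sinθ=0.61371, 1−cosθ=0.21047; R = I + sinθ·[k]× + (1−cosθ)·[k]×²:
    [+0.79567 +0.58644 +0.15169]
    [-0.56473 +0.80874 -0.16440]
    [-0.21909 +0.04514 +0.97466]
t = (-0.1536, -0.0192, 0.9499) m
M0: Pc = R·M0+t = (-0.17714, +0.13531, +0.97963); u = 657.1·(-0.17714)/0.97963 + 307.3 = 188.4815, v = 598.1·(+0.13531)/0.97963 + 258.4 = 341.0150
M1: Pc = R·M1+t = (+0.00189, +0.00825, +0.93033); u = 657.1·(+0.00189)/0.93033 + 307.3 = 308.6323, v = 598.1·(+0.00825)/0.93033 + 258.4 = 263.7045
M2: Pc = R·M2+t = (-0.13006, -0.17371, +0.92017); u = 657.1·(-0.13006)/0.92017 + 307.3 = 214.4225, v = 598.1·(-0.17371)/0.92017 + 258.4 = 145.4879
M3: Pc = R·M3+t = (-0.30909, -0.04665, +0.96947); u = 657.1·(-0.30909)/0.96947 + 307.3 = 97.8032, v = 598.1·(-0.04665)/0.96947 + 258.4 = 229.6193

c0=(188.48, 341.02) c1=(308.63, 263.70) c2=(214.42, 145.49) c3=(97.80, 229.62)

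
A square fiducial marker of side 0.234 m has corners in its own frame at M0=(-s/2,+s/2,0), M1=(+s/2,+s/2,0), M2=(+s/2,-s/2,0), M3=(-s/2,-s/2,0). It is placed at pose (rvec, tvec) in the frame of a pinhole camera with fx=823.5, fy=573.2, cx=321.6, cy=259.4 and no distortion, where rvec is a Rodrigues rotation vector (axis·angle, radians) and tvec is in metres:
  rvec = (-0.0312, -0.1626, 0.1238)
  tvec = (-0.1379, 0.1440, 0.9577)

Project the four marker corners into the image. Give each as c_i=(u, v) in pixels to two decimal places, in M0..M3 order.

Intrinsics K: fx=823.5, fy=573.2, cx=321.6, cy=259.4
Marker side s = 0.234 m; corners in marker frame (Z=0):
  M0 = (-0.1170, +0.1170, 0)
  M1 = (+0.1170, +0.1170, 0)
  M2 = (+0.1170, -0.1170, 0)
  M3 = (-0.1170, -0.1170, 0)
rvec = (-0.0312, -0.1626, 0.1238), |rvec| = θ = 0.20673 rad = 11.845°
Rodrigues: sinθ=0.20526, 1−cosθ=0.02129; R = I + sinθ·[k]× + (1−cosθ)·[k]×²:
    [+0.97919 -0.12039 -0.16337]
    [+0.12545 +0.99188 +0.02095]
    [+0.15952 -0.04101 +0.98634]
t = (-0.1379, 0.1440, 0.9577) m
M0: Pc = R·M0+t = (-0.26655, +0.24537, +0.93424); u = 823.5·(-0.26655)/0.93424 + 321.6 = 86.6439, v = 573.2·(+0.24537)/0.93424 + 259.4 = 409.9478
M1: Pc = R·M1+t = (-0.03742, +0.27473, +0.97157); u = 823.5·(-0.03742)/0.97157 + 321.6 = 289.8824, v = 573.2·(+0.27473)/0.97157 + 259.4 = 421.4823
M2: Pc = R·M2+t = (-0.00925, +0.04263, +0.98116); u = 823.5·(-0.00925)/0.98116 + 321.6 = 313.8375, v = 573.2·(+0.04263)/0.98116 + 259.4 = 284.3032
M3: Pc = R·M3+t = (-0.23838, +0.01327, +0.94383); u = 823.5·(-0.23838)/0.94383 + 321.6 = 113.6127, v = 573.2·(+0.01327)/0.94383 + 259.4 = 267.4607

c0=(86.64, 409.95) c1=(289.88, 421.48) c2=(313.84, 284.30) c3=(113.61, 267.46)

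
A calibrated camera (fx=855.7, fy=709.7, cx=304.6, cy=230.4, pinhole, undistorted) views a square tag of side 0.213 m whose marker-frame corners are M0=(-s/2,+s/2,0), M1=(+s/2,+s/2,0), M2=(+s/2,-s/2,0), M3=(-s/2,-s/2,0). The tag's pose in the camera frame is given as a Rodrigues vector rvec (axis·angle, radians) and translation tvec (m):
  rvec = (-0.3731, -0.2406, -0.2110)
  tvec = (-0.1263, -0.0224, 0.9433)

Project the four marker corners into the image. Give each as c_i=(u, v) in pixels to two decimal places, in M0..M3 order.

c0=(108.76, 304.19) c1=(305.62, 274.06) c2=(260.94, 134.46) c3=(76.09, 153.89)

Intrinsics K: fx=855.7, fy=709.7, cx=304.6, cy=230.4
Marker side s = 0.213 m; corners in marker frame (Z=0):
  M0 = (-0.1065, +0.1065, 0)
  M1 = (+0.1065, +0.1065, 0)
  M2 = (+0.1065, -0.1065, 0)
  M3 = (-0.1065, -0.1065, 0)
rvec = (-0.3731, -0.2406, -0.2110), |rvec| = θ = 0.49154 rad = 28.163°
Rodrigues: sinθ=0.47199, 1−cosθ=0.11839; R = I + sinθ·[k]× + (1−cosθ)·[k]×²:
    [+0.94982 +0.24659 -0.19245]
    [-0.15862 +0.90997 +0.38313]
    [+0.26960 -0.33338 +0.90342]
t = (-0.1263, -0.0224, 0.9433) m
M0: Pc = R·M0+t = (-0.20119, +0.09140, +0.87908); u = 855.7·(-0.20119)/0.87908 + 304.6 = 108.7580, v = 709.7·(+0.09140)/0.87908 + 230.4 = 304.1929
M1: Pc = R·M1+t = (+0.00112, +0.05762, +0.93651); u = 855.7·(+0.00112)/0.93651 + 304.6 = 305.6213, v = 709.7·(+0.05762)/0.93651 + 230.4 = 274.0648
M2: Pc = R·M2+t = (-0.05141, -0.13620, +1.00752); u = 855.7·(-0.05141)/1.00752 + 304.6 = 260.9397, v = 709.7·(-0.13620)/1.00752 + 230.4 = 134.4567
M3: Pc = R·M3+t = (-0.25372, -0.10242, +0.95009); u = 855.7·(-0.25372)/0.95009 + 304.6 = 76.0892, v = 709.7·(-0.10242)/0.95009 + 230.4 = 153.8948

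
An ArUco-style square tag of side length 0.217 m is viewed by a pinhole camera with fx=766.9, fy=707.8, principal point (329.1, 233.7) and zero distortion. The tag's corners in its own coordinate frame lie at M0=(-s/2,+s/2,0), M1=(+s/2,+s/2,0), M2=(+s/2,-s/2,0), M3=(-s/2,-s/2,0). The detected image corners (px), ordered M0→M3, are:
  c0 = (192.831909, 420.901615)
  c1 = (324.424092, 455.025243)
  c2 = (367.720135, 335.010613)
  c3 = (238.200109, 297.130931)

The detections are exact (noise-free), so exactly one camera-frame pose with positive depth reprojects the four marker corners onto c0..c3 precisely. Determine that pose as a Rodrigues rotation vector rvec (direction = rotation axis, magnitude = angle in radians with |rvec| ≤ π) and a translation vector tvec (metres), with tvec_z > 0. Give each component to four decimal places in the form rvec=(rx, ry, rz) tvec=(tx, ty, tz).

Intrinsics K: fx=766.9, fy=707.8, cx=329.1, cy=233.7
Marker side s = 0.217 m; corners in marker frame (Z=0):
  M0 = (-0.1085, +0.1085, 0)
  M1 = (+0.1085, +0.1085, 0)
  M2 = (+0.1085, -0.1085, 0)
  M3 = (-0.1085, -0.1085, 0)
Detected image corners:
  c0 = (192.831909, 420.901615) px
  c1 = (324.424092, 455.025243) px
  c2 = (367.720135, 335.010613) px
  c3 = (238.200109, 297.130931) px
Planar DLT: solve 8×8 A·h = b for H (H[2,2]=1):
  H  [+643.38119 -210.57882 +281.90168]
  H  [+221.98702 +553.03775 +377.15772]
  H  [+0.14869 -0.02265 +1.00000]
B = K⁻¹H; ‖b₁‖=0.832414, ‖b₂‖=0.832414; λ = 2/(‖b₁‖+‖b₂‖) = 1.201325, sign → tz>0 ⇒ λ=+1.201325
r₁ = λ·B[:,0] = (+0.93118,+0.31779,+0.17863); r₂ = λ·B[:,1] = (-0.31819,+0.94764,-0.02721)
r₃ = r₁×r₂ = (-0.17792,-0.03150,+0.98354); SVD([r₁ r₂ r₃]) → R = UVᵀ:
  R  [+0.93118 -0.31819 -0.17792]
  R  [+0.31779 +0.94764 -0.03150]
  R  [+0.17863 -0.02721 +0.98354]
t = (-0.07393, +0.24349, +1.20133) m
tr R = 2.862360; θ = arccos((tr R − 1)/2) = 0.373160 rad = 21.381°
axis k = ((R−Rᵀ)₃₂, (R−Rᵀ)₁₃, (R−Rᵀ)₂₁) / (2 sinθ) = (+0.005879, -0.489013, +0.872257)
rvec = θ·k = (+0.002194, -0.182480, +0.325492)

rvec=(0.0022, -0.1825, 0.3255) tvec=(-0.0739, 0.2435, 1.2013)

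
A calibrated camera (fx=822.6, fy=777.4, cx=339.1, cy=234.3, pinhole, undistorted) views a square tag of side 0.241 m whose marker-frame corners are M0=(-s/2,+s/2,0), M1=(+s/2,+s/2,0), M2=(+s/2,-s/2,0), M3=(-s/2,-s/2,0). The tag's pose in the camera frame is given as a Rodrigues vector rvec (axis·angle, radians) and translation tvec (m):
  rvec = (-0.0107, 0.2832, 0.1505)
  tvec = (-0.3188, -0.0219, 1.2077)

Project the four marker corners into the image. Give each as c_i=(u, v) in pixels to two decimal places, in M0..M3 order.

Intrinsics K: fx=822.6, fy=777.4, cx=339.1, cy=234.3
Marker side s = 0.241 m; corners in marker frame (Z=0):
  M0 = (-0.1205, +0.1205, 0)
  M1 = (+0.1205, +0.1205, 0)
  M2 = (+0.1205, -0.1205, 0)
  M3 = (-0.1205, -0.1205, 0)
rvec = (-0.0107, 0.2832, 0.1505), |rvec| = θ = 0.32088 rad = 18.385°
Rodrigues: sinθ=0.31541, 1−cosθ=0.05104; R = I + sinθ·[k]× + (1−cosθ)·[k]×²:
    [+0.94901 -0.14943 +0.27757]
    [+0.14643 +0.98871 +0.03165]
    [-0.27916 +0.01061 +0.96019]
t = (-0.3188, -0.0219, 1.2077) m
M0: Pc = R·M0+t = (-0.45116, +0.07960, +1.24262); u = 822.6·(-0.45116)/1.24262 + 339.1 = 40.4350, v = 777.4·(+0.07960)/1.24262 + 234.3 = 284.0961
M1: Pc = R·M1+t = (-0.22245, +0.11488, +1.17534); u = 822.6·(-0.22245)/1.17534 + 339.1 = 183.4107, v = 777.4·(+0.11488)/1.17534 + 234.3 = 310.2878
M2: Pc = R·M2+t = (-0.18644, -0.12340, +1.17278); u = 822.6·(-0.18644)/1.17278 + 339.1 = 208.3312, v = 777.4·(-0.12340)/1.17278 + 234.3 = 152.5050
M3: Pc = R·M3+t = (-0.41515, -0.15868, +1.24006); u = 822.6·(-0.41515)/1.24006 + 339.1 = 63.7086, v = 777.4·(-0.15868)/1.24006 + 234.3 = 134.8197

c0=(40.43, 284.10) c1=(183.41, 310.29) c2=(208.33, 152.51) c3=(63.71, 134.82)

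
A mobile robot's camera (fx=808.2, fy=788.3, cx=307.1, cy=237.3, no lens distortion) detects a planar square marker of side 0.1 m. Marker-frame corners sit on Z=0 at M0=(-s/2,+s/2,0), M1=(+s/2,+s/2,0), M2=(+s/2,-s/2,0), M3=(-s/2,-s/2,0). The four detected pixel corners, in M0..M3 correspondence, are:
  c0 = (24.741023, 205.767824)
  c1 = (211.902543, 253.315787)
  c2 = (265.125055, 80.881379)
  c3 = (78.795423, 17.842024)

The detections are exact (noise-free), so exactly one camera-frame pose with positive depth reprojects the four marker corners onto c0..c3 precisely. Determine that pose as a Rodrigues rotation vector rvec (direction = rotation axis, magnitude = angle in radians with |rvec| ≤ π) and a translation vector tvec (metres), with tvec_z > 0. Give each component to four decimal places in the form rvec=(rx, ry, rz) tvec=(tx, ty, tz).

rvec=(0.1291, -0.3317, 0.2841) tvec=(-0.0827, -0.0513, 0.4216)

Intrinsics K: fx=808.2, fy=788.3, cx=307.1, cy=237.3
Marker side s = 0.1 m; corners in marker frame (Z=0):
  M0 = (-0.0500, +0.0500, 0)
  M1 = (+0.0500, +0.0500, 0)
  M2 = (+0.0500, -0.0500, 0)
  M3 = (-0.0500, -0.0500, 0)
Detected image corners:
  c0 = (24.741023, 205.767824) px
  c1 = (211.902543, 253.315787) px
  c2 = (265.125055, 80.881379) px
  c3 = (78.795423, 17.842024) px
Planar DLT: solve 8×8 A·h = b for H (H[2,2]=1):
  H  [+1983.99775 -509.22021 +148.63905]
  H  [+664.15280 +1824.63150 +141.39922]
  H  [+0.80269 +0.18601 +1.00000]
B = K⁻¹H; ‖b₁‖=2.372158, ‖b₂‖=2.372158; λ = 2/(‖b₁‖+‖b₂‖) = 0.421557, sign → tz>0 ⇒ λ=+0.421557
r₁ = λ·B[:,0] = (+0.90628,+0.25331,+0.33838); r₂ = λ·B[:,1] = (-0.29540,+0.95215,+0.07841)
r₃ = r₁×r₂ = (-0.30233,-0.17102,+0.93774); SVD([r₁ r₂ r₃]) → R = UVᵀ:
  R  [+0.90628 -0.29540 -0.30233]
  R  [+0.25331 +0.95215 -0.17102]
  R  [+0.33838 +0.07841 +0.93774]
t = (-0.08265, -0.05128, +0.42156) m
tr R = 2.796161; θ = arccos((tr R − 1)/2) = 0.455410 rad = 26.093°
axis k = ((R−Rᵀ)₃₂, (R−Rᵀ)₁₃, (R−Rᵀ)₂₁) / (2 sinθ) = (+0.283559, -0.728354, +0.623774)
rvec = θ·k = (+0.129136, -0.331700, +0.284073)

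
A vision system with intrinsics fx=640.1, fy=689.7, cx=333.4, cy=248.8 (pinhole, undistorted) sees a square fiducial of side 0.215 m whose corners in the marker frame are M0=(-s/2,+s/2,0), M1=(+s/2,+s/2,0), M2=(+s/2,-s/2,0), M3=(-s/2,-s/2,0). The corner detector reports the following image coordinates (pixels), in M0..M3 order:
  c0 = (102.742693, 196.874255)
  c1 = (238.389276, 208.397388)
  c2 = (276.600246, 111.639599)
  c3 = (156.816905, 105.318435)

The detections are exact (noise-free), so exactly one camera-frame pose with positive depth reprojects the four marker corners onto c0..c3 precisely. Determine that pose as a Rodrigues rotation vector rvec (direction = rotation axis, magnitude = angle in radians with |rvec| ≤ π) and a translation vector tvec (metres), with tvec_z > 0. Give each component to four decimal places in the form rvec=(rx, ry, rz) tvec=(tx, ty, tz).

Intrinsics K: fx=640.1, fy=689.7, cx=333.4, cy=248.8
Marker side s = 0.215 m; corners in marker frame (Z=0):
  M0 = (-0.1075, +0.1075, 0)
  M1 = (+0.1075, +0.1075, 0)
  M2 = (+0.1075, -0.1075, 0)
  M3 = (-0.1075, -0.1075, 0)
Detected image corners:
  c0 = (102.742693, 196.874255) px
  c1 = (238.389276, 208.397388) px
  c2 = (276.600246, 111.639599) px
  c3 = (156.816905, 105.318435) px
Planar DLT: solve 8×8 A·h = b for H (H[2,2]=1):
  H  [+553.58993 -340.93806 +193.90306]
  H  [+10.23905 +336.82773 +152.18237]
  H  [-0.19553 -0.64836 +1.00000]
B = K⁻¹H; ‖b₁‖=0.989957, ‖b₂‖=0.989957; λ = 2/(‖b₁‖+‖b₂‖) = 1.010145, sign → tz>0 ⇒ λ=+1.010145
r₁ = λ·B[:,0] = (+0.97650,+0.08625,-0.19751); r₂ = λ·B[:,1] = (-0.19691,+0.72958,-0.65493)
r₃ = r₁×r₂ = (+0.08762,+0.67843,+0.72942); SVD([r₁ r₂ r₃]) → R = UVᵀ:
  R  [+0.97650 -0.19691 +0.08762]
  R  [+0.08625 +0.72958 +0.67843]
  R  [-0.19751 -0.65493 +0.72942]
t = (-0.22014, -0.14151, +1.01014) m
tr R = 2.435498; θ = arccos((tr R − 1)/2) = 0.770232 rad = 44.131°
axis k = ((R−Rᵀ)₃₂, (R−Rᵀ)₁₃, (R−Rᵀ)₂₁) / (2 sinθ) = (-0.957464, +0.204746, +0.203329)
rvec = θ·k = (-0.737469, +0.157702, +0.156610)

rvec=(-0.7375, 0.1577, 0.1566) tvec=(-0.2201, -0.1415, 1.0101)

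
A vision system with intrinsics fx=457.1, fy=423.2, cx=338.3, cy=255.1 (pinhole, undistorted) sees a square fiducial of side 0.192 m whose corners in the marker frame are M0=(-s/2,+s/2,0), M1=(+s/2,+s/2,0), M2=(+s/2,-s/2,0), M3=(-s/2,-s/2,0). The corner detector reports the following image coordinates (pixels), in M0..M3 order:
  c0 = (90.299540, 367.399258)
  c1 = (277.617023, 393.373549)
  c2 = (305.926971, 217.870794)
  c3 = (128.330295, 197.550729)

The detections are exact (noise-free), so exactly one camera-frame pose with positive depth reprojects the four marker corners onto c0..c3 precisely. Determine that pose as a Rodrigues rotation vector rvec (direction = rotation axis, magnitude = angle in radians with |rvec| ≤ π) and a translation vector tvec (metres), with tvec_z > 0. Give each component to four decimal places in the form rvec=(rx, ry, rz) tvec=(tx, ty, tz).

Intrinsics K: fx=457.1, fy=423.2, cx=338.3, cy=255.1
Marker side s = 0.192 m; corners in marker frame (Z=0):
  M0 = (-0.0960, +0.0960, 0)
  M1 = (+0.0960, +0.0960, 0)
  M2 = (+0.0960, -0.0960, 0)
  M3 = (-0.0960, -0.0960, 0)
Detected image corners:
  c0 = (90.299540, 367.399258) px
  c1 = (277.617023, 393.373549) px
  c2 = (305.926971, 217.870794) px
  c3 = (128.330295, 197.550729) px
Planar DLT: solve 8×8 A·h = b for H (H[2,2]=1):
  H  [+923.45941 -233.47254 +199.88287]
  H  [+81.85435 +810.61516 +291.40788]
  H  [-0.13018 -0.30115 +1.00000]
B = K⁻¹H; ‖b₁‖=2.137958, ‖b₂‖=2.137958; λ = 2/(‖b₁‖+‖b₂‖) = 0.467736, sign → tz>0 ⇒ λ=+0.467736
r₁ = λ·B[:,0] = (+0.99001,+0.12717,-0.06089); r₂ = λ·B[:,1] = (-0.13465,+0.98083,-0.14086)
r₃ = r₁×r₂ = (+0.04181,+0.14765,+0.98816); SVD([r₁ r₂ r₃]) → R = UVᵀ:
  R  [+0.99001 -0.13465 +0.04181]
  R  [+0.12717 +0.98083 +0.14765]
  R  [-0.06089 -0.14086 +0.98816]
t = (-0.14164, +0.04013, +0.46774) m
tr R = 2.958995; θ = arccos((tr R − 1)/2) = 0.202844 rad = 11.622°
axis k = ((R−Rᵀ)₃₂, (R−Rᵀ)₁₃, (R−Rᵀ)₂₁) / (2 sinθ) = (-0.716064, +0.254885, +0.649835)
rvec = θ·k = (-0.145249, +0.051702, +0.131815)

rvec=(-0.1452, 0.0517, 0.1318) tvec=(-0.1416, 0.0401, 0.4677)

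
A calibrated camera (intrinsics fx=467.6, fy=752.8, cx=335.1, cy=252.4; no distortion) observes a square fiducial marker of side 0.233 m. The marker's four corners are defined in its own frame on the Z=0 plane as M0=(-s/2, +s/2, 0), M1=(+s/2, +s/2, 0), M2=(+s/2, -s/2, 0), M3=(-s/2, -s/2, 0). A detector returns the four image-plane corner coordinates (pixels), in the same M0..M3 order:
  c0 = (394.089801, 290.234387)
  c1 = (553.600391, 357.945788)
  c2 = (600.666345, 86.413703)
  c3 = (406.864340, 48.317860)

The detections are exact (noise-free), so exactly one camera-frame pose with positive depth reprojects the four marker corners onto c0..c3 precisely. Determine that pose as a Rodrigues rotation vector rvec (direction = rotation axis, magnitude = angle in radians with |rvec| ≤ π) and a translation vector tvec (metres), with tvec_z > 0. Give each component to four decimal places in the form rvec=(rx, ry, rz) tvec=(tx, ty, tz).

rvec=(0.4632, 0.4722, 0.1307) tvec=(0.1975, -0.0402, 0.6334)

Intrinsics K: fx=467.6, fy=752.8, cx=335.1, cy=252.4
Marker side s = 0.233 m; corners in marker frame (Z=0):
  M0 = (-0.1165, +0.1165, 0)
  M1 = (+0.1165, +0.1165, 0)
  M2 = (+0.1165, -0.1165, 0)
  M3 = (-0.1165, -0.1165, 0)
Detected image corners:
  c0 = (394.089801, 290.234387) px
  c1 = (553.600391, 357.945788) px
  c2 = (600.666345, 86.413703) px
  c3 = (406.864340, 48.317860) px
Planar DLT: solve 8×8 A·h = b for H (H[2,2]=1):
  H  [+437.03929 +230.99644 +480.91346]
  H  [+106.30757 +1238.75421 +204.56901]
  H  [-0.64430 +0.72398 +1.00000]
B = K⁻¹H; ‖b₁‖=1.578794, ‖b₂‖=1.578794; λ = 2/(‖b₁‖+‖b₂‖) = 0.633395, sign → tz>0 ⇒ λ=+0.633395
r₁ = λ·B[:,0] = (+0.88445,+0.22627,-0.40809); r₂ = λ·B[:,1] = (-0.01573,+0.88852,+0.45857)
r₃ = r₁×r₂ = (+0.46636,-0.39916,+0.78941); SVD([r₁ r₂ r₃]) → R = UVᵀ:
  R  [+0.88445 -0.01573 +0.46636]
  R  [+0.22627 +0.88852 -0.39916]
  R  [-0.40809 +0.45857 +0.78941]
t = (+0.19751, -0.04024, +0.63340) m
tr R = 2.562390; θ = arccos((tr R − 1)/2) = 0.674218 rad = 38.630°
axis k = ((R−Rᵀ)₃₂, (R−Rᵀ)₁₃, (R−Rᵀ)₂₁) / (2 sinθ) = (+0.686968, +0.700364, +0.193820)
rvec = θ·k = (+0.463166, +0.472198, +0.130677)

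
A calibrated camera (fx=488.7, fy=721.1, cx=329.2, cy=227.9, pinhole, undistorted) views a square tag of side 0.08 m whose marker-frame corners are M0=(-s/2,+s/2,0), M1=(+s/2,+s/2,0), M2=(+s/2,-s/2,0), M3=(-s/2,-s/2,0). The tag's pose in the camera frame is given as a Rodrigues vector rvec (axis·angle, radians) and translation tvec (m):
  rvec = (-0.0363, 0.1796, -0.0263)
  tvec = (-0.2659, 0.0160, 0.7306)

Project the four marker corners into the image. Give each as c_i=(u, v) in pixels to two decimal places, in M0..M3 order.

c0=(127.18, 283.87) c1=(176.46, 282.62) c2=(175.87, 202.90) c3=(126.81, 205.68)

Intrinsics K: fx=488.7, fy=721.1, cx=329.2, cy=227.9
Marker side s = 0.08 m; corners in marker frame (Z=0):
  M0 = (-0.0400, +0.0400, 0)
  M1 = (+0.0400, +0.0400, 0)
  M2 = (+0.0400, -0.0400, 0)
  M3 = (-0.0400, -0.0400, 0)
rvec = (-0.0363, 0.1796, -0.0263), |rvec| = θ = 0.18511 rad = 10.606°
Rodrigues: sinθ=0.18405, 1−cosθ=0.01708; R = I + sinθ·[k]× + (1−cosθ)·[k]×²:
    [+0.98357 +0.02290 +0.17905]
    [-0.02940 +0.99900 +0.03374]
    [-0.17810 -0.03845 +0.98326]
t = (-0.2659, 0.0160, 0.7306) m
M0: Pc = R·M0+t = (-0.30433, +0.05714, +0.73619); u = 488.7·(-0.30433)/0.73619 + 329.2 = 127.1796, v = 721.1·(+0.05714)/0.73619 + 227.9 = 283.8651
M1: Pc = R·M1+t = (-0.22564, +0.05478, +0.72194); u = 488.7·(-0.22564)/0.72194 + 329.2 = 176.4573, v = 721.1·(+0.05478)/0.72194 + 227.9 = 282.6203
M2: Pc = R·M2+t = (-0.22747, -0.02514, +0.72501); u = 488.7·(-0.22747)/0.72501 + 329.2 = 175.8704, v = 721.1·(-0.02514)/0.72501 + 227.9 = 202.8997
M3: Pc = R·M3+t = (-0.30616, -0.02278, +0.73926); u = 488.7·(-0.30616)/0.73926 + 329.2 = 126.8091, v = 721.1·(-0.02278)/0.73926 + 227.9 = 205.6758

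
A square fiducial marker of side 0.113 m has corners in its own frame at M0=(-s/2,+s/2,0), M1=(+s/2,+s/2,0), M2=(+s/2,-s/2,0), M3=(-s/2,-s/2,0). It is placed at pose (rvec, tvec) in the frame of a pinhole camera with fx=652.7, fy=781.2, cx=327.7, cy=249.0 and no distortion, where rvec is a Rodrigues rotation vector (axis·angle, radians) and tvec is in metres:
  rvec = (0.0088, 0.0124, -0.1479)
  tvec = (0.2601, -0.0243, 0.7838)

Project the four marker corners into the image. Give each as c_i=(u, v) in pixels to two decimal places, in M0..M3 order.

Intrinsics K: fx=652.7, fy=781.2, cx=327.7, cy=249.0
Marker side s = 0.113 m; corners in marker frame (Z=0):
  M0 = (-0.0565, +0.0565, 0)
  M1 = (+0.0565, +0.0565, 0)
  M2 = (+0.0565, -0.0565, 0)
  M3 = (-0.0565, -0.0565, 0)
rvec = (0.0088, 0.0124, -0.1479), |rvec| = θ = 0.14868 rad = 8.519°
Rodrigues: sinθ=0.14813, 1−cosθ=0.01103; R = I + sinθ·[k]× + (1−cosθ)·[k]×²:
    [+0.98901 +0.14741 +0.01170]
    [-0.14730 +0.98904 -0.00968]
    [-0.01300 +0.00785 +0.99988]
t = (0.2601, -0.0243, 0.7838) m
M0: Pc = R·M0+t = (+0.21255, +0.03990, +0.78498); u = 652.7·(+0.21255)/0.78498 + 327.7 = 504.4326, v = 781.2·(+0.03990)/0.78498 + 249.0 = 288.7115
M1: Pc = R·M1+t = (+0.32431, +0.02326, +0.78351); u = 652.7·(+0.32431)/0.78351 + 327.7 = 597.8635, v = 781.2·(+0.02326)/0.78351 + 249.0 = 272.1899
M2: Pc = R·M2+t = (+0.30765, -0.08850, +0.78262); u = 652.7·(+0.30765)/0.78262 + 327.7 = 584.2777, v = 781.2·(-0.08850)/0.78262 + 249.0 = 160.6572
M3: Pc = R·M3+t = (+0.19589, -0.07186, +0.78409); u = 652.7·(+0.19589)/0.78409 + 327.7 = 490.7665, v = 781.2·(-0.07186)/0.78409 + 249.0 = 177.4065

c0=(504.43, 288.71) c1=(597.86, 272.19) c2=(584.28, 160.66) c3=(490.77, 177.41)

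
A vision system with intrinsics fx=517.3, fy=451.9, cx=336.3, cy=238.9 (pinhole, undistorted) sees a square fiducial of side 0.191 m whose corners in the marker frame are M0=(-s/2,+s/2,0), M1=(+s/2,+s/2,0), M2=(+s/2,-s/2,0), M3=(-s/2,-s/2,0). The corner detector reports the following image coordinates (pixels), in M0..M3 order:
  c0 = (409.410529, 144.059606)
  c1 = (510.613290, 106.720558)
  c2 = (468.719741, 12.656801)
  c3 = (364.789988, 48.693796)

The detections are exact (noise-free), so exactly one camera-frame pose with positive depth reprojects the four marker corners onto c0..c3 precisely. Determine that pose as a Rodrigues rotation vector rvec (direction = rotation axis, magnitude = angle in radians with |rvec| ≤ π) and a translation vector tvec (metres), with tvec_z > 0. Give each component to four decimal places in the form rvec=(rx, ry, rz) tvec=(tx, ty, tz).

Intrinsics K: fx=517.3, fy=451.9, cx=336.3, cy=238.9
Marker side s = 0.191 m; corners in marker frame (Z=0):
  M0 = (-0.0955, +0.0955, 0)
  M1 = (+0.0955, +0.0955, 0)
  M2 = (+0.0955, -0.0955, 0)
  M3 = (-0.0955, -0.0955, 0)
Detected image corners:
  c0 = (409.410529, 144.059606) px
  c1 = (510.613290, 106.720558) px
  c2 = (468.719741, 12.656801) px
  c3 = (364.789988, 48.693796) px
Planar DLT: solve 8×8 A·h = b for H (H[2,2]=1):
  H  [+584.37240 +267.41909 +439.10663]
  H  [-183.66996 +503.15462 +78.26626]
  H  [+0.10822 +0.09356 +1.00000]
B = K⁻¹H; ‖b₁‖=1.161383, ‖b₂‖=1.161383; λ = 2/(‖b₁‖+‖b₂‖) = 0.861042, sign → tz>0 ⇒ λ=+0.861042
r₁ = λ·B[:,0] = (+0.91211,-0.39922,+0.09318); r₂ = λ·B[:,1] = (+0.39274,+0.91611,+0.08056)
r₃ = r₁×r₂ = (-0.11752,-0.03689,+0.99238); SVD([r₁ r₂ r₃]) → R = UVᵀ:
  R  [+0.91211 +0.39274 -0.11752]
  R  [-0.39922 +0.91611 -0.03689]
  R  [+0.09318 +0.08056 +0.99238]
t = (+0.17112, -0.30607, +0.86104) m
tr R = 2.820605; θ = arccos((tr R − 1)/2) = 0.426782 rad = 24.453°
axis k = ((R−Rᵀ)₃₂, (R−Rᵀ)₁₃, (R−Rᵀ)₂₁) / (2 sinθ) = (+0.141863, -0.254506, -0.956609)
rvec = θ·k = (+0.060544, -0.108619, -0.408264)

rvec=(0.0605, -0.1086, -0.4083) tvec=(0.1711, -0.3061, 0.8610)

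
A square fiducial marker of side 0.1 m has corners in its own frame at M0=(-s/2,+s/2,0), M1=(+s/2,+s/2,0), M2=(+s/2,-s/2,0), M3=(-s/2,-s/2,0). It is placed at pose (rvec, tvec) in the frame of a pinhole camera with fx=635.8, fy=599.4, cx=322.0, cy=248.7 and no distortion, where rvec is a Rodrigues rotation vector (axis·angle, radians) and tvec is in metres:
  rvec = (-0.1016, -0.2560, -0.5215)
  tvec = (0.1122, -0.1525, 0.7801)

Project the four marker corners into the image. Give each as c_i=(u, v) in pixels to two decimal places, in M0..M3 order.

Intrinsics K: fx=635.8, fy=599.4, cx=322.0, cy=248.7
Marker side s = 0.1 m; corners in marker frame (Z=0):
  M0 = (-0.0500, +0.0500, 0)
  M1 = (+0.0500, +0.0500, 0)
  M2 = (+0.0500, -0.0500, 0)
  M3 = (-0.0500, -0.0500, 0)
rvec = (-0.1016, -0.2560, -0.5215), |rvec| = θ = 0.58976 rad = 33.791°
Rodrigues: sinθ=0.55616, 1−cosθ=0.16893; R = I + sinθ·[k]× + (1−cosθ)·[k]×²:
    [+0.83609 +0.50442 -0.21568]
    [-0.47916 +0.86290 +0.16065]
    [+0.26715 -0.03097 +0.96316]
t = (0.1122, -0.1525, 0.7801) m
M0: Pc = R·M0+t = (+0.09562, -0.08540, +0.76519); u = 635.8·(+0.09562)/0.76519 + 322.0 = 401.4481, v = 599.4·(-0.08540)/0.76519 + 248.7 = 181.8059
M1: Pc = R·M1+t = (+0.17923, -0.13331, +0.79191); u = 635.8·(+0.17923)/0.79191 + 322.0 = 465.8947, v = 599.4·(-0.13331)/0.79191 + 248.7 = 147.7948
M2: Pc = R·M2+t = (+0.12878, -0.21960, +0.79501); u = 635.8·(+0.12878)/0.79501 + 322.0 = 424.9934, v = 599.4·(-0.21960)/0.79501 + 248.7 = 83.1289
M3: Pc = R·M3+t = (+0.04517, -0.17169, +0.76829); u = 635.8·(+0.04517)/0.76829 + 322.0 = 359.3843, v = 599.4·(-0.17169)/0.76829 + 248.7 = 114.7543

c0=(401.45, 181.81) c1=(465.89, 147.79) c2=(424.99, 83.13) c3=(359.38, 114.75)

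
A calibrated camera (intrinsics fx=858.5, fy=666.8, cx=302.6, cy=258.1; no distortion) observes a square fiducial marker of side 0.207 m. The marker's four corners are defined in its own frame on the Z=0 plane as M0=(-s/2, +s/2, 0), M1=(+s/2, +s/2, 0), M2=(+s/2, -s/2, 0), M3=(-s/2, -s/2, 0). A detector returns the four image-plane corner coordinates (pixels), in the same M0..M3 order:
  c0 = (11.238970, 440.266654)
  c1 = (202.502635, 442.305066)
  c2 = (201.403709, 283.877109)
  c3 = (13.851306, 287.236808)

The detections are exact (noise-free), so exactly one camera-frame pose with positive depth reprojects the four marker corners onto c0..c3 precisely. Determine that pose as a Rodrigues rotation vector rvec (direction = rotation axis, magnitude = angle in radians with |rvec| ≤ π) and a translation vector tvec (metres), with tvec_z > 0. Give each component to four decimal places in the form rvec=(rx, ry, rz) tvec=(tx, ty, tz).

rvec=(-0.0841, 0.1520, -0.0219) tvec=(-0.2054, 0.1404, 0.8952)

Intrinsics K: fx=858.5, fy=666.8, cx=302.6, cy=258.1
Marker side s = 0.207 m; corners in marker frame (Z=0):
  M0 = (-0.1035, +0.1035, 0)
  M1 = (+0.1035, +0.1035, 0)
  M2 = (+0.1035, -0.1035, 0)
  M3 = (-0.1035, -0.1035, 0)
Detected image corners:
  c0 = (11.238970, 440.266654) px
  c1 = (202.502635, 442.305066) px
  c2 = (201.403709, 283.877109) px
  c3 = (13.851306, 287.236808) px
Planar DLT: solve 8×8 A·h = b for H (H[2,2]=1):
  H  [+896.92326 -14.03513 +105.60754]
  H  [-64.32444 +717.44289 +362.65891]
  H  [-0.16786 -0.09533 +1.00000]
B = K⁻¹H; ‖b₁‖=1.117057, ‖b₂‖=1.117057; λ = 2/(‖b₁‖+‖b₂‖) = 0.895210, sign → tz>0 ⇒ λ=+0.895210
r₁ = λ·B[:,0] = (+0.98824,-0.02819,-0.15027); r₂ = λ·B[:,1] = (+0.01544,+0.99623,-0.08534)
r₃ = r₁×r₂ = (+0.15211,+0.08201,+0.98495); SVD([r₁ r₂ r₃]) → R = UVᵀ:
  R  [+0.98824 +0.01544 +0.15211]
  R  [-0.02819 +0.99623 +0.08201]
  R  [-0.15027 -0.08534 +0.98495]
t = (-0.20542, +0.14038, +0.89521) m
tr R = 2.969430; θ = arccos((tr R − 1)/2) = 0.175066 rad = 10.031°
axis k = ((R−Rᵀ)₃₂, (R−Rᵀ)₁₃, (R−Rᵀ)₂₁) / (2 sinθ) = (-0.480419, +0.868047, -0.125269)
rvec = θ·k = (-0.084105, +0.151966, -0.021930)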